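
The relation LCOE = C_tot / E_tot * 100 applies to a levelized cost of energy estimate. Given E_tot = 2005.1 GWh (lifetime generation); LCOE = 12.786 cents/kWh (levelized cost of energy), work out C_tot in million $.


C_tot = LCOE / 100 * E_tot
C_tot = 12.786 / 100 * 2005.1
C_tot = 256.37 million $


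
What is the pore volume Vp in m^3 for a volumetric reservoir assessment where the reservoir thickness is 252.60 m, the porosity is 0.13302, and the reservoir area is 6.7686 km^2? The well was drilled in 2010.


Vp = A * 1e6 * hr * phi
Vp = 6.7686 * 1e6 * 252.60 * 0.13302
Vp = 2.2743e+08 m^3


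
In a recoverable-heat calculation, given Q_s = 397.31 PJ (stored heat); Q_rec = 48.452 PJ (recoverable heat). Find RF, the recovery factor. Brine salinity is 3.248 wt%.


RF = Q_rec / Q_s
RF = 48.452 / 397.31
RF = 0.12195


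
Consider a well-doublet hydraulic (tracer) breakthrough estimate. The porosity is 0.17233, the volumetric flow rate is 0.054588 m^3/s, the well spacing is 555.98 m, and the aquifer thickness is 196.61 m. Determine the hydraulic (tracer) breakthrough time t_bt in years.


t_bt = pi * hr * phi * L^2 / (3 * Qv) / (365.25*86400)
t_bt = pi * 196.61 * 0.17233 * 555.98^2 / (3 * 0.054588) / (365.25*86400)
t_bt = 6.3667 years


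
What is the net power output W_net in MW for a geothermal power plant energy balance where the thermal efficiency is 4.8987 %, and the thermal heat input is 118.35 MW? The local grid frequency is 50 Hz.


W_net = eta / 100 * Q_in
W_net = 4.8987 / 100 * 118.35
W_net = 5.7976 MW


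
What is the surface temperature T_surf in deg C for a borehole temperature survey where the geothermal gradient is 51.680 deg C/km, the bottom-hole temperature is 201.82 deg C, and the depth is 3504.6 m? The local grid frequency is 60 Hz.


T_surf = T_d - grad * d / 1000
T_surf = 201.82 - 51.680 * 3504.6 / 1000
T_surf = 20.702 deg C


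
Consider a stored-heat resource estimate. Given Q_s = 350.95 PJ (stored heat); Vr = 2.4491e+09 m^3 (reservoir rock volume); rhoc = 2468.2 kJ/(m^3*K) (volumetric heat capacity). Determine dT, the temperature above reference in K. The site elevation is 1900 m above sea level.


dT = Q_s * 1e12 / (Vr * rhoc)
dT = 350.95 * 1e12 / (2.4491e+09 * 2468.2)
dT = 58.058 K


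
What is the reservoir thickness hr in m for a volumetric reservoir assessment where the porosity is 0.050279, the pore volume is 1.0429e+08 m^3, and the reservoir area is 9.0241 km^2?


hr = Vp / (A * 1e6 * phi)
hr = 1.0429e+08 / (9.0241 * 1e6 * 0.050279)
hr = 229.85 m


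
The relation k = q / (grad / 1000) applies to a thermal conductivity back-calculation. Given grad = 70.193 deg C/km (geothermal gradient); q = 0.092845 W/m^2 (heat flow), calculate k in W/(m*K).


k = q / (grad / 1000)
k = 0.092845 / (70.193 / 1000)
k = 1.3227 W/(m*K)


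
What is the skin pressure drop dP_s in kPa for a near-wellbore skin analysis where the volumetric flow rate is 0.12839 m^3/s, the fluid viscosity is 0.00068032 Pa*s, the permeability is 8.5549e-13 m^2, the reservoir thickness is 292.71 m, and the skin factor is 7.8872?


dP_s = S * q * mu / (2*pi*k*hr) / 1000
dP_s = 7.8872 * 0.12839 * 0.00068032 / (2*pi*8.5549e-13*292.71) / 1000
dP_s = 437.86 kPa


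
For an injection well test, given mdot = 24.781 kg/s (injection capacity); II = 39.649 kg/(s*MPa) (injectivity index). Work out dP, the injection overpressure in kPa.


dP = mdot * 1000 / II
dP = 24.781 * 1000 / 39.649
dP = 625.01 kPa


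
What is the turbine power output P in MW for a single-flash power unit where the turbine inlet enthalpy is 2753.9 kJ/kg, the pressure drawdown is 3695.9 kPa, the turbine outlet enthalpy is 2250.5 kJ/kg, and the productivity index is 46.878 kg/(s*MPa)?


Step 1: mdot = PI * dP / 1000 = 46.878 * 3695.9 / 1000 = 173.2564 kg/s
Step 2: P = mdot*(h_in - h_out)/1000 = 173.2564*(2753.9 - 2250.5)/1000 = 87.217 MW
P = 87.217 MW


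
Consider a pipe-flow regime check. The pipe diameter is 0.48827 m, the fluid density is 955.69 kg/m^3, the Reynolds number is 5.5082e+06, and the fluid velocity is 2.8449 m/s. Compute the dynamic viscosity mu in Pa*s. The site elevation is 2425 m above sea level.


mu = rho * vel * D / Re
mu = 955.69 * 2.8449 * 0.48827 / 5.5082e+06
mu = 0.00024101 Pa*s


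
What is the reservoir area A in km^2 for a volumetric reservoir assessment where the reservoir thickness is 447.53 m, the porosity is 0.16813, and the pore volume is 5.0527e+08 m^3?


A = Vp / (1e6 * hr * phi)
A = 5.0527e+08 / (1e6 * 447.53 * 0.16813)
A = 6.7152 km^2


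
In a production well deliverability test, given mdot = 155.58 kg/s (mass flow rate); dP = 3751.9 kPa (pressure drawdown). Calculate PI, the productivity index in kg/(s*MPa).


PI = mdot * 1000 / dP
PI = 155.58 * 1000 / 3751.9
PI = 41.467 kg/(s*MPa)


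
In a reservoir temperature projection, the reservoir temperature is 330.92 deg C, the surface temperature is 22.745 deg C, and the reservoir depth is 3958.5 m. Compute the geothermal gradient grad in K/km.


grad = (T_res - T_surf) / d * 1000
grad = (330.92 - 22.745) / 3958.5 * 1000
grad = 77.85146 deg C/km
Convert: 77.85146 deg C/km * 1.0 = 77.851 K/km
grad = 77.851 K/km


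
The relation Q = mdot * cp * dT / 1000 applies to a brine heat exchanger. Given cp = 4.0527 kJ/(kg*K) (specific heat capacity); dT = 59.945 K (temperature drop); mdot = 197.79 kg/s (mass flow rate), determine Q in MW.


Q = mdot * cp * dT / 1000
Q = 197.79 * 4.0527 * 59.945 / 1000
Q = 48.051 MW


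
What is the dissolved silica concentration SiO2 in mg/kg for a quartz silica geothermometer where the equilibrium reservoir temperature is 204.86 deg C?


SiO2 = 10^(5.19 - 1309/(T_eq + 273.15))
SiO2 = 10^(5.19 - 1309/(204.86 + 273.15))
SiO2 = 282.85 mg/kg


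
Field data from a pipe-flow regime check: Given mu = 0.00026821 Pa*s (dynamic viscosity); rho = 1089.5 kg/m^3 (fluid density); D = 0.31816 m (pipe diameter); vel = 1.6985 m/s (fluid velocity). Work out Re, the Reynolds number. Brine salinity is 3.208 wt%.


Re = rho * vel * D / mu
Re = 1089.5 * 1.6985 * 0.31816 / 0.00026821
Re = 2.1951e+06


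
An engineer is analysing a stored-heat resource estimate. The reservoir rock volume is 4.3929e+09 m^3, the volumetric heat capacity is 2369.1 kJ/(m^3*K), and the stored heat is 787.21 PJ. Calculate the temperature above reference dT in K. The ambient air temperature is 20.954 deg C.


dT = Q_s * 1e12 / (Vr * rhoc)
dT = 787.21 * 1e12 / (4.3929e+09 * 2369.1)
dT = 75.641 K


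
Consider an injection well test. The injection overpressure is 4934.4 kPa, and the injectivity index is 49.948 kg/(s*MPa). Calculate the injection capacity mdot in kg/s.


mdot = II * dP / 1000
mdot = 49.948 * 4934.4 / 1000
mdot = 246.46 kg/s


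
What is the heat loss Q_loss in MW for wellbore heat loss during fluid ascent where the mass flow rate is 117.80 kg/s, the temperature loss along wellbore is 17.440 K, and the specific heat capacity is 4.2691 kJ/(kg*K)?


Q_loss = mdot * cp * dT
Q_loss = 117.80 * 4.2691 * 17.440
Q_loss = 8770.576 kW
Convert: 8770.576 kW * 0.001 = 8.7706 MW
Q_loss = 8.7706 MW


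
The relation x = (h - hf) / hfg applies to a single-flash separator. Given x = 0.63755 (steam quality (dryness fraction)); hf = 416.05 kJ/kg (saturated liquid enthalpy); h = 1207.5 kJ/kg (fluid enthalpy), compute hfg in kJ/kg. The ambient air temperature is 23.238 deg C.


hfg = (h - hf) / x
hfg = (1207.5 - 416.05) / 0.63755
hfg = 1241.4 kJ/kg


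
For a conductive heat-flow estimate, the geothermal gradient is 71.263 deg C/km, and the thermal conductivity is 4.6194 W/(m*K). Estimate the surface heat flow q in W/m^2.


q = k * grad / 1000
q = 4.6194 * 71.263 / 1000
q = 0.32919 W/m^2


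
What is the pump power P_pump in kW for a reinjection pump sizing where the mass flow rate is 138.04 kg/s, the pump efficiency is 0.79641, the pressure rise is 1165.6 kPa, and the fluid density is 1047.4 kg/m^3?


P_pump = mdot * dP / (rho * eta)
P_pump = 138.04 * 1165.6 / (1047.4 * 0.79641)
P_pump = 192.89 kW


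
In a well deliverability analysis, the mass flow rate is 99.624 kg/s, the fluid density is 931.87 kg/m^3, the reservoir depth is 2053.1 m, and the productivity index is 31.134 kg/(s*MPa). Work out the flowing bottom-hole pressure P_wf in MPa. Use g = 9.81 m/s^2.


Step 1: P_i = rho*g*h/1e6 = 931.87*9.81*2053.1/1e6 = 18.76871 MPa
Step 2: P_wf = P_i - mdot/PI = 18.76871 - 99.624/31.134 = 15.569 MPa
P_wf = 15.569 MPa


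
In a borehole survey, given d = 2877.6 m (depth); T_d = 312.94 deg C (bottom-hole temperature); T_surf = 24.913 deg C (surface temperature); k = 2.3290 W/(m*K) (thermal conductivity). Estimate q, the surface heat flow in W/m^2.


Step 1: grad = (T_d - T_surf)/d * 1000 = (312.94 - 24.913)/2877.6 * 1000 = 100.0928 deg C/km
Step 2: q = k * grad / 1000 = 2.329 * 100.0928 / 1000 = 0.23312 W/m^2
q = 0.23312 W/m^2


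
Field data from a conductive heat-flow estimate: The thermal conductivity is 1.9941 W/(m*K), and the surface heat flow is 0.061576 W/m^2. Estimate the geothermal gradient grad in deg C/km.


grad = q * 1000 / k
grad = 0.061576 * 1000 / 1.9941
grad = 30.879 deg C/km


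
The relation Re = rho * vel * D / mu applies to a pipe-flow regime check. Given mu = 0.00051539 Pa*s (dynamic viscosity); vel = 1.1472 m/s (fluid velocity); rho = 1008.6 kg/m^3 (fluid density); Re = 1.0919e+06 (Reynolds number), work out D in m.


D = Re * mu / (rho * vel)
D = 1.0919e+06 * 0.00051539 / (1008.6 * 1.1472)
D = 0.48636 m


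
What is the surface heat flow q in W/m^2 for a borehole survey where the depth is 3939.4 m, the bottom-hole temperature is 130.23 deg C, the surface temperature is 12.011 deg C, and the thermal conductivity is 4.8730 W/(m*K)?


Step 1: grad = (T_d - T_surf)/d * 1000 = (130.23 - 12.011)/3939.4 * 1000 = 30.00939 deg C/km
Step 2: q = k * grad / 1000 = 4.873 * 30.00939 / 1000 = 0.14624 W/m^2
q = 0.14624 W/m^2


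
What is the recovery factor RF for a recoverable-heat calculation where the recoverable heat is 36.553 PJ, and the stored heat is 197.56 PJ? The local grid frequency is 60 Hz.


RF = Q_rec / Q_s
RF = 36.553 / 197.56
RF = 0.18502


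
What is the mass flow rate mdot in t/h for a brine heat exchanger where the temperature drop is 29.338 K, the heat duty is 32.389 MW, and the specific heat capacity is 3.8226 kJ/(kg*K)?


mdot = Q * 1000 / (cp * dT)
mdot = 32.389 * 1000 / (3.8226 * 29.338)
mdot = 288.8073 kg/s
Convert: 288.8073 kg/s * 3.6 = 1039.7 t/h
mdot = 1039.7 t/h


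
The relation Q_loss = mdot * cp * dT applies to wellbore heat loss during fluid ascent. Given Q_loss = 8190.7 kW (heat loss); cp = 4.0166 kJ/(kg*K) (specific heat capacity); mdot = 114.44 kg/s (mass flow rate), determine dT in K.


dT = Q_loss / (mdot * cp)
dT = 8190.7 / (114.44 * 4.0166)
dT = 17.819 K


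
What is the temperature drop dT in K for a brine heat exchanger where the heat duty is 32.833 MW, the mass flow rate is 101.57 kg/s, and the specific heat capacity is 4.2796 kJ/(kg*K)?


dT = Q * 1000 / (mdot * cp)
dT = 32.833 * 1000 / (101.57 * 4.2796)
dT = 75.534 K


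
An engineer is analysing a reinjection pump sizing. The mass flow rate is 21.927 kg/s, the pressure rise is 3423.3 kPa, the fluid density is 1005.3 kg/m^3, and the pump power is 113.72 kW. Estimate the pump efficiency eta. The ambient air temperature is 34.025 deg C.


eta = mdot * dP / (rho * P_pump)
eta = 21.927 * 3423.3 / (1005.3 * 113.72)
eta = 0.65659


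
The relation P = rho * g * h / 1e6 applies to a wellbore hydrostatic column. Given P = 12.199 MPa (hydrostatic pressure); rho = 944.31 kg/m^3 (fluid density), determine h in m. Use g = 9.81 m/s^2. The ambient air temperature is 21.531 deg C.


h = P * 1e6 / (g * rho)
h = 12.199 * 1e6 / (9.81 * 944.31)
h = 1316.9 m


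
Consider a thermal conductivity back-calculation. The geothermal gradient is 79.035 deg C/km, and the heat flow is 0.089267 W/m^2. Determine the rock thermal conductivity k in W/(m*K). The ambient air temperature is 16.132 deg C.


k = q / (grad / 1000)
k = 0.089267 / (79.035 / 1000)
k = 1.1295 W/(m*K)


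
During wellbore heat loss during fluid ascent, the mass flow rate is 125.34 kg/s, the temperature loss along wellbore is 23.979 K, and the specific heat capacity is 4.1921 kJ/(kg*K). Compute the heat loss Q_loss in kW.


Q_loss = mdot * cp * dT
Q_loss = 125.34 * 4.1921 * 23.979
Q_loss = 12599 kW


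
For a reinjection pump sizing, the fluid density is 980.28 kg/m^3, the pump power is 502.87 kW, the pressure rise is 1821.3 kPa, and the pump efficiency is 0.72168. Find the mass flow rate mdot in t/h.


mdot = P_pump * rho * eta / dP
mdot = 502.87 * 980.28 * 0.72168 / 1821.3
mdot = 195.3300 kg/s
Convert: 195.3300 kg/s * 3.6 = 703.19 t/h
mdot = 703.19 t/h


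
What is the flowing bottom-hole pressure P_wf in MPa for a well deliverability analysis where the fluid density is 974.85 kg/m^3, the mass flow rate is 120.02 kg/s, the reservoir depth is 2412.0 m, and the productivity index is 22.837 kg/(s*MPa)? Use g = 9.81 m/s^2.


Step 1: P_i = rho*g*h/1e6 = 974.85*9.81*2412.0/1e6 = 23.06663 MPa
Step 2: P_wf = P_i - mdot/PI = 23.06663 - 120.02/22.837 = 17.811 MPa
P_wf = 17.811 MPa


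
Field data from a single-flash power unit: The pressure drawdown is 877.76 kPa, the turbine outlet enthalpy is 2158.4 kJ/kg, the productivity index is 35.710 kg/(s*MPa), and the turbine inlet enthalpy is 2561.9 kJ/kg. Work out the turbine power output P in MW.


Step 1: mdot = PI * dP / 1000 = 35.71 * 877.76 / 1000 = 31.34481 kg/s
Step 2: P = mdot*(h_in - h_out)/1000 = 31.34481*(2561.9 - 2158.4)/1000 = 12.648 MW
P = 12.648 MW


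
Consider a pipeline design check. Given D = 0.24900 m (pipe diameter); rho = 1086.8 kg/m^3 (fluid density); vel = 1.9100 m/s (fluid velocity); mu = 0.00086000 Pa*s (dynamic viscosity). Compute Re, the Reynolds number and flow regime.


Step 1: Re = rho*vel*D/mu = 1086.8*1.91*0.249/0.00086 = 6.0101e+05
Step 2: Re = 6.0101e+05 > 4000, so flow is turbulent.
Re = 6.0101e+05 (turbulent)


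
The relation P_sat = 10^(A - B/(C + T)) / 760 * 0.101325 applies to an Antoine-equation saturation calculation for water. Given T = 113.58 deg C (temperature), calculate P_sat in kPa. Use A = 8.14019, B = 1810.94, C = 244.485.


P_sat = 10^(A - B/(C + T)) / 760 * 0.101325
P_sat = 10^(8.14019 - 1810.94/(244.485 + 113.58)) / 760 * 0.101325
P_sat = 0.1612574 MPa
Convert: 0.1612574 MPa * 1000.0 = 161.26 kPa
P_sat = 161.26 kPa


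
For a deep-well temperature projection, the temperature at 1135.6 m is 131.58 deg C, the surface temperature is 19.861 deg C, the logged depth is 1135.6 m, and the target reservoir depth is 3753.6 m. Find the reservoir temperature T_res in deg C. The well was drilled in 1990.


Step 1: grad = (T_d1 - T_surf)/d1 * 1000 = (131.58 - 19.861)/1135.6 * 1000 = 98.37883 deg C/km
Step 2: T_res = T_surf + grad*d2/1000 = 19.861 + 98.37883*3753.6/1000 = 389.14 deg C
T_res = 389.14 deg C


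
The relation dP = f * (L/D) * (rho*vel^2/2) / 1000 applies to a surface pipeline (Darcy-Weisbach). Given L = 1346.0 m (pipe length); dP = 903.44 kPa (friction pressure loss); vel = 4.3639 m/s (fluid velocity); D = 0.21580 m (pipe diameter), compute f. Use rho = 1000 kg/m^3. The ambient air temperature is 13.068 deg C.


f = dP*1000 / ((L/D)*(rho*vel^2/2))
f = 903.44*1000 / ((1346.0/0.21580)*(1000*4.3639^2/2))
f = 0.015212


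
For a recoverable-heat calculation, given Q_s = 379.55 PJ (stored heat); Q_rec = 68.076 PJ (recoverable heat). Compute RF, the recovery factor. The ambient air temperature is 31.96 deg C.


RF = Q_rec / Q_s
RF = 68.076 / 379.55
RF = 0.17936


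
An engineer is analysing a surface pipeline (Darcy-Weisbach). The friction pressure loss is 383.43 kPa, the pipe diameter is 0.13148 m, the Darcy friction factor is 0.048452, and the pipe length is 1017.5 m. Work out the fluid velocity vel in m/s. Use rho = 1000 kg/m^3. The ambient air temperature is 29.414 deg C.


vel = sqrt(dP*1000*2*D / (f*L*rho))
vel = sqrt(383.43*1000*2*0.13148 / (0.048452*1017.5*1000))
vel = 1.4301 m/s


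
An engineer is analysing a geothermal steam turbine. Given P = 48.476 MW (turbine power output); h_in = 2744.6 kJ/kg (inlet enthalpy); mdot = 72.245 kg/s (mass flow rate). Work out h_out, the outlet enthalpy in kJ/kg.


h_out = h_in - P * 1000 / mdot
h_out = 2744.6 - 48.476 * 1000 / 72.245
h_out = 2073.6 kJ/kg


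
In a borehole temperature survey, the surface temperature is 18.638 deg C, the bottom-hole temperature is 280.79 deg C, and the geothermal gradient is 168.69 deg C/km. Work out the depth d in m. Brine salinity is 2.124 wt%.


d = (T_d - T_surf) / grad * 1000
d = (280.79 - 18.638) / 168.69 * 1000
d = 1554.0 m


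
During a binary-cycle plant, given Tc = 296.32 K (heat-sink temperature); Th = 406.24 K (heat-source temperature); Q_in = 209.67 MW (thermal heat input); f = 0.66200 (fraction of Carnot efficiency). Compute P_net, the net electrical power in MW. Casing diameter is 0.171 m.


Step 1: eta = (1 - Tc/Th)*f = (1 - 296.32/406.24)*0.662 = 0.1791233
Step 2: P_net = eta * Q_in = 0.1791233 * 209.67 = 37.557 MW
P_net = 37.557 MW


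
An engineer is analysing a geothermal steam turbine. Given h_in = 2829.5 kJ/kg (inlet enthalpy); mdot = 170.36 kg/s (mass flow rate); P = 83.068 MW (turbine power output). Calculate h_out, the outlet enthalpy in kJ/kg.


h_out = h_in - P * 1000 / mdot
h_out = 2829.5 - 83.068 * 1000 / 170.36
h_out = 2341.9 kJ/kg


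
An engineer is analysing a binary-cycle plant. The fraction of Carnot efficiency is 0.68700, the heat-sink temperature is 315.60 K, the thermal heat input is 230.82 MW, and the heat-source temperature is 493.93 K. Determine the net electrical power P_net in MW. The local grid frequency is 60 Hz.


Step 1: eta = (1 - Tc/Th)*f = (1 - 315.6/493.93)*0.687 = 0.2480366
Step 2: P_net = eta * Q_in = 0.2480366 * 230.82 = 57.252 MW
P_net = 57.252 MW


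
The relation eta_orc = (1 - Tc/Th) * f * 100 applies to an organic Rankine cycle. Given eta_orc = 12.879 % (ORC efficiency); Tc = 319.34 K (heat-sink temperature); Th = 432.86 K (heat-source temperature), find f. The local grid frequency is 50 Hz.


f = (eta_orc/100) / (1 - Tc/Th)
f = (12.879/100) / (1 - 319.34/432.86)
f = 0.49109


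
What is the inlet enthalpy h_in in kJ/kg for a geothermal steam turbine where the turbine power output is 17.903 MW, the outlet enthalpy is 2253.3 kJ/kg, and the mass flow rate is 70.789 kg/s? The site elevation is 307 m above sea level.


h_in = h_out + P * 1000 / mdot
h_in = 2253.3 + 17.903 * 1000 / 70.789
h_in = 2506.2 kJ/kg


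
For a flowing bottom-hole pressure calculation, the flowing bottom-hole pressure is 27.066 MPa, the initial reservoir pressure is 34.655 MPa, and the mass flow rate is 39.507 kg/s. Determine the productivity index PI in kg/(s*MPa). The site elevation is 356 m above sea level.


PI = mdot / (P_i - P_wf)
PI = 39.507 / (34.655 - 27.066)
PI = 5.2058 kg/(s*MPa)


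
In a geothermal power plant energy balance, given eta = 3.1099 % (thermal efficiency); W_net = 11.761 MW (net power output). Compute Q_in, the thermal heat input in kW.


Q_in = W_net / (eta / 100)
Q_in = 11.761 / (3.1099 / 100)
Q_in = 378.1794 MW
Convert: 378.1794 MW * 1000.0 = 3.7818e+05 kW
Q_in = 3.7818e+05 kW


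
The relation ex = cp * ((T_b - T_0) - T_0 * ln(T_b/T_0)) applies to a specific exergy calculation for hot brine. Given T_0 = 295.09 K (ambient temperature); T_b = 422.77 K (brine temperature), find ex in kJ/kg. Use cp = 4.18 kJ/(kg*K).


ex = cp * ((T_b - T_0) - T_0 * ln(T_b/T_0))
ex = 4.18 * ((422.77 - 295.09) - 295.09 * ln(422.77/295.09))
ex = 90.209 kJ/kg


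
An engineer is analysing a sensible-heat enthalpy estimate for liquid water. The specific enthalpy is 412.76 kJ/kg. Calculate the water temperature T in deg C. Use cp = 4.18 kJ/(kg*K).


T = h / cp
T = 412.76 / 4.18
T = 98.746 deg C


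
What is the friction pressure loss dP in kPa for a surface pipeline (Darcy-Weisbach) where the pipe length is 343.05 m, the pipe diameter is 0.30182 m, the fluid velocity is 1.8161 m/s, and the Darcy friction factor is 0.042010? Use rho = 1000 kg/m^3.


dP = f * (L/D) * (rho*vel^2/2) / 1000
dP = 0.042010 * (343.05/0.30182) * (1000*1.8161^2/2) / 1000
dP = 78.743 kPa


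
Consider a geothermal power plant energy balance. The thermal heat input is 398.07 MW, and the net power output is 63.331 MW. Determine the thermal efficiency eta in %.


eta = W_net / Q_in * 100
eta = 63.331 / 398.07 * 100
eta = 15.910 %


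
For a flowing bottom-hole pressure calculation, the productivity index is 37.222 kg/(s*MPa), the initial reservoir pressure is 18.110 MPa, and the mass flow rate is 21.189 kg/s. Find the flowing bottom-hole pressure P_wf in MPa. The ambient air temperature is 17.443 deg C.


P_wf = P_i - mdot / PI
P_wf = 18.110 - 21.189 / 37.222
P_wf = 17.541 MPa


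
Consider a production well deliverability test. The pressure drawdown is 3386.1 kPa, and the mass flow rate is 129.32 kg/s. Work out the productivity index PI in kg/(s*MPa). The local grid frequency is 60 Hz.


PI = mdot * 1000 / dP
PI = 129.32 * 1000 / 3386.1
PI = 38.191 kg/(s*MPa)


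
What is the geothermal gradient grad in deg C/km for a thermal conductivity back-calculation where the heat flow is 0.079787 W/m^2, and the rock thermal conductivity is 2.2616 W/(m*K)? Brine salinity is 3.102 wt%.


grad = q / k * 1000
grad = 0.079787 / 2.2616 * 1000
grad = 35.279 deg C/km


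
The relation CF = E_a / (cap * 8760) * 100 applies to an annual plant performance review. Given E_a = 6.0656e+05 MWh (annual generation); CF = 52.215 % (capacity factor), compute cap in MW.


cap = E_a / (CF/100 * 8760)
cap = 6.0656e+05 / (52.215/100 * 8760)
cap = 132.61 MW


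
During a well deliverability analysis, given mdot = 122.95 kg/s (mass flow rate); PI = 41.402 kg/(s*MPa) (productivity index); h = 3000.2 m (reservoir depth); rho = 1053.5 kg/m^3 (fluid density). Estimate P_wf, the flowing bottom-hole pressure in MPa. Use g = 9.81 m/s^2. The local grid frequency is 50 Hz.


Step 1: P_i = rho*g*h/1e6 = 1053.5*9.81*3000.2/1e6 = 31.00657 MPa
Step 2: P_wf = P_i - mdot/PI = 31.00657 - 122.95/41.402 = 28.037 MPa
P_wf = 28.037 MPa


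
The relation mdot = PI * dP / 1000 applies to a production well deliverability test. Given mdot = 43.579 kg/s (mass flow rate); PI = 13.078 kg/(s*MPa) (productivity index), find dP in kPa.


dP = mdot * 1000 / PI
dP = 43.579 * 1000 / 13.078
dP = 3332.2 kPa


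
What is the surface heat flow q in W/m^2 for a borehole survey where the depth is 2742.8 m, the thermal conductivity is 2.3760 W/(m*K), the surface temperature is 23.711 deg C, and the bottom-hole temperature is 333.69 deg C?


Step 1: grad = (T_d - T_surf)/d * 1000 = (333.69 - 23.711)/2742.8 * 1000 = 113.0155 deg C/km
Step 2: q = k * grad / 1000 = 2.376 * 113.0155 / 1000 = 0.26852 W/m^2
q = 0.26852 W/m^2


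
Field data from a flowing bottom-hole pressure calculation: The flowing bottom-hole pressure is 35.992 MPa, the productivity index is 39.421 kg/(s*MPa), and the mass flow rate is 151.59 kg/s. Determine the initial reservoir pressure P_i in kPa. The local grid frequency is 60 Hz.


P_i = P_wf + mdot / PI
P_i = 35.992 + 151.59 / 39.421
P_i = 39.83741 MPa
Convert: 39.83741 MPa * 1000.0 = 39837 kPa
P_i = 39837 kPa


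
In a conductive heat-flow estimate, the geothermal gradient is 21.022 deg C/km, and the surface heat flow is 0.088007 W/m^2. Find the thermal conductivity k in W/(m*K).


k = q * 1000 / grad
k = 0.088007 * 1000 / 21.022
k = 4.1864 W/(m*K)


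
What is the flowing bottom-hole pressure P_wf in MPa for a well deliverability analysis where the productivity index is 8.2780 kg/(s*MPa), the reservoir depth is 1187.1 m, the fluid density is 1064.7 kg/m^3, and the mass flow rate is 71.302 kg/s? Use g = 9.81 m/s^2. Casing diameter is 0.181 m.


Step 1: P_i = rho*g*h/1e6 = 1064.7*9.81*1187.1/1e6 = 12.39891 MPa
Step 2: P_wf = P_i - mdot/PI = 12.39891 - 71.302/8.278 = 3.7855 MPa
P_wf = 3.7855 MPa


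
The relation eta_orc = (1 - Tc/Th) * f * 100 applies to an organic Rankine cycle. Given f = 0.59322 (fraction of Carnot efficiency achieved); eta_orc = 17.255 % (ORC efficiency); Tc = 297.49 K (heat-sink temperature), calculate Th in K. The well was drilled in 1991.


Th = Tc / (1 - (eta_orc/100)/f)
Th = 297.49 / (1 - (17.255/100)/0.59322)
Th = 419.51 K


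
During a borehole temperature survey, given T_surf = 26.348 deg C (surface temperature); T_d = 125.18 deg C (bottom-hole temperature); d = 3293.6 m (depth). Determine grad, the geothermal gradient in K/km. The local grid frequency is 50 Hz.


grad = (T_d - T_surf) / d * 1000
grad = (125.18 - 26.348) / 3293.6 * 1000
grad = 30.00729 deg C/km
Convert: 30.00729 deg C/km * 1.0 = 30.007 K/km
grad = 30.007 K/km


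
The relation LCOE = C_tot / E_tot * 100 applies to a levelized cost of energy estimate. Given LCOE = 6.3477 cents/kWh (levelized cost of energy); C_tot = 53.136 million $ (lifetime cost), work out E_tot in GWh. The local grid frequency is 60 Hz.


E_tot = C_tot / LCOE * 100
E_tot = 53.136 / 6.3477 * 100
E_tot = 837.09 GWh


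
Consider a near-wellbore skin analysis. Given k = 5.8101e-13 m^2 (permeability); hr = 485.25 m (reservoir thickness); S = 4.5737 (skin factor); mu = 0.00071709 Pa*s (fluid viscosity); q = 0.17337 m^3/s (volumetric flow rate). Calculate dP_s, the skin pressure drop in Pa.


dP_s = S * q * mu / (2*pi*k*hr) / 1000
dP_s = 4.5737 * 0.17337 * 0.00071709 / (2*pi*5.8101e-13*485.25) / 1000
dP_s = 320.9861 kPa
Convert: 320.9861 kPa * 1000.0 = 3.2099e+05 Pa
dP_s = 3.2099e+05 Pa


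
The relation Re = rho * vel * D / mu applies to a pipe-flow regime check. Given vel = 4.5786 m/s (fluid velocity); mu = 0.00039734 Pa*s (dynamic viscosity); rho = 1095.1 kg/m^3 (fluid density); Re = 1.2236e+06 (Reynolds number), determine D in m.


D = Re * mu / (rho * vel)
D = 1.2236e+06 * 0.00039734 / (1095.1 * 4.5786)
D = 0.096965 m


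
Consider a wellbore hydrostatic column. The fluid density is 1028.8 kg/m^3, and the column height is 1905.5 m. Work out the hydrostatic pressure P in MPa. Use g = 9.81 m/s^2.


P = rho * g * h / 1e6
P = 1028.8 * 9.81 * 1905.5 / 1e6
P = 19.231 MPa


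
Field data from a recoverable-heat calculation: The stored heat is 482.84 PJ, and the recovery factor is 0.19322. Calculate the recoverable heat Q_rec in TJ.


Q_rec = Q_s * RF
Q_rec = 482.84 * 0.19322
Q_rec = 93.29434 PJ
Convert: 93.29434 PJ * 1000.0 = 93294 TJ
Q_rec = 93294 TJ


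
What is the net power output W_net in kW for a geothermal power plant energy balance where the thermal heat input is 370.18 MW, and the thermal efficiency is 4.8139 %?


W_net = eta / 100 * Q_in
W_net = 4.8139 / 100 * 370.18
W_net = 17.82010 MW
Convert: 17.82010 MW * 1000.0 = 17820 kW
W_net = 17820 kW


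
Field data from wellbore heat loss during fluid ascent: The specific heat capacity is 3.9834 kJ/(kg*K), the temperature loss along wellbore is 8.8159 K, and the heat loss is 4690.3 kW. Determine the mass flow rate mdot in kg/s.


mdot = Q_loss / (cp * dT)
mdot = 4690.3 / (3.9834 * 8.8159)
mdot = 133.56 kg/s


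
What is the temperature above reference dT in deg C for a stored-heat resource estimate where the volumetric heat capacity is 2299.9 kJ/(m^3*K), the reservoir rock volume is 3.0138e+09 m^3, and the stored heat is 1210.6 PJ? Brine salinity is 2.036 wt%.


dT = Q_s * 1e12 / (Vr * rhoc)
dT = 1210.6 * 1e12 / (3.0138e+09 * 2299.9)
dT = 174.6535 K
Convert (temperature difference, 1 K = 1 deg C): 174.6535 K = 174.6535 deg C
dT = 174.65 deg C


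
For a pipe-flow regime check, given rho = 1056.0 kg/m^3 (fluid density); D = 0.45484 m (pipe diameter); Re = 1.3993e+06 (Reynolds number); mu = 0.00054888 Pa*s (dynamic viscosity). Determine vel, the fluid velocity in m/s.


vel = Re * mu / (rho * D)
vel = 1.3993e+06 * 0.00054888 / (1056.0 * 0.45484)
vel = 1.5991 m/s


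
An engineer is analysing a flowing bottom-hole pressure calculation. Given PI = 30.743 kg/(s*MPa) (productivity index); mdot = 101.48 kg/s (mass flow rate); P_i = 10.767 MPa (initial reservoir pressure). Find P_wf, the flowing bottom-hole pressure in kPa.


P_wf = P_i - mdot / PI
P_wf = 10.767 - 101.48 / 30.743
P_wf = 7.466086 MPa
Convert: 7.466086 MPa * 1000.0 = 7466.1 kPa
P_wf = 7466.1 kPa


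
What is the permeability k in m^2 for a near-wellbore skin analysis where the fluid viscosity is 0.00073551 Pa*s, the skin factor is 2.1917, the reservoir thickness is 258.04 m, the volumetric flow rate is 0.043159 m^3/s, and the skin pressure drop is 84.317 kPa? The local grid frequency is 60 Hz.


k = S*q*mu / (2*pi*dP_s*1000*hr)
k = 2.1917*0.043159*0.00073551 / (2*pi*84.317*1000*258.04)
k = 5.0893e-13 m^2


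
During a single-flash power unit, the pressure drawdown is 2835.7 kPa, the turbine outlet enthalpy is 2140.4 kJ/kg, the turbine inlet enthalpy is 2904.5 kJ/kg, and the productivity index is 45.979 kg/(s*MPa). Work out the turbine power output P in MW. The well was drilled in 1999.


Step 1: mdot = PI * dP / 1000 = 45.979 * 2835.7 / 1000 = 130.3827 kg/s
Step 2: P = mdot*(h_in - h_out)/1000 = 130.3827*(2904.5 - 2140.4)/1000 = 99.625 MW
P = 99.625 MW


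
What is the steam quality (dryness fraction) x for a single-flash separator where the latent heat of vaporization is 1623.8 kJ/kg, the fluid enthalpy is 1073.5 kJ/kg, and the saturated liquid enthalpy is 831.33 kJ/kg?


x = (h - hf) / hfg
x = (1073.5 - 831.33) / 1623.8
x = 0.14914


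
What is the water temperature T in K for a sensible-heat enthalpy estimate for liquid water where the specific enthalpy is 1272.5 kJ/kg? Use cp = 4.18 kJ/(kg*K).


T = h / cp
T = 1272.5 / 4.18
T = 304.4258 deg C
Convert to K: 304.4258 + 273.15 = 577.58 K
T = 577.58 K


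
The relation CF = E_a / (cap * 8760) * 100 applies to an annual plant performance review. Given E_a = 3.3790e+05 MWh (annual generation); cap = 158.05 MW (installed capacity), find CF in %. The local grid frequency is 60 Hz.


CF = E_a / (cap * 8760) * 100
CF = 3.3790e+05 / (158.05 * 8760) * 100
CF = 24.406 %


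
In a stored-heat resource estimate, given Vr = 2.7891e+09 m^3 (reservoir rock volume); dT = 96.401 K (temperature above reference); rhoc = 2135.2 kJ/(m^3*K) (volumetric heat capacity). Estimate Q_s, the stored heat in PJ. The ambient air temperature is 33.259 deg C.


Q_s = Vr * rhoc * dT / 1e12
Q_s = 2.7891e+09 * 2135.2 * 96.401 / 1e12
Q_s = 574.10 PJ


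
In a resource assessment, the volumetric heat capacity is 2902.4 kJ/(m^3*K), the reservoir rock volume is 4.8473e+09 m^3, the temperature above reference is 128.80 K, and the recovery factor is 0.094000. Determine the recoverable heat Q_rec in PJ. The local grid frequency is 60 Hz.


Step 1: Q_s = Vr*rhoc*dT/1e12 = 4.8473e+09*2902.4*128.8/1e12 = 1812.062 PJ
Step 2: Q_rec = Q_s * RF = 1812.062 * 0.094 = 170.33 PJ
Q_rec = 170.33 PJ


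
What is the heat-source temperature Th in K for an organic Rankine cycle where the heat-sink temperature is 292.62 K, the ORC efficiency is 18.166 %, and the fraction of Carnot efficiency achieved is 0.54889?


Th = Tc / (1 - (eta_orc/100)/f)
Th = 292.62 / (1 - (18.166/100)/0.54889)
Th = 437.37 K


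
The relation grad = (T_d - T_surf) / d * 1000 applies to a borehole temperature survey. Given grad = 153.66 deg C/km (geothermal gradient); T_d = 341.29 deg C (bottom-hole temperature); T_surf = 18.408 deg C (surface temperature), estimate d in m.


d = (T_d - T_surf) / grad * 1000
d = (341.29 - 18.408) / 153.66 * 1000
d = 2101.3 m


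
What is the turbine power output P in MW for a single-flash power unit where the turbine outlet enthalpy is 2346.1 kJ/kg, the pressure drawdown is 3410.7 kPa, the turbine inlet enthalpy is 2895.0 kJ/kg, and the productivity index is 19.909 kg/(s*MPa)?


Step 1: mdot = PI * dP / 1000 = 19.909 * 3410.7 / 1000 = 67.90363 kg/s
Step 2: P = mdot*(h_in - h_out)/1000 = 67.90363*(2895.0 - 2346.1)/1000 = 37.272 MW
P = 37.272 MW


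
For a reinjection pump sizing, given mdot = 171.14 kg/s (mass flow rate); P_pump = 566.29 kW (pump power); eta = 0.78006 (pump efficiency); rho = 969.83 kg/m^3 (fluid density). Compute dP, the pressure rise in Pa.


dP = P_pump * rho * eta / mdot
dP = 566.29 * 969.83 * 0.78006 / 171.14
dP = 2503.289 kPa
Convert: 2503.289 kPa * 1000.0 = 2.5033e+06 Pa
dP = 2.5033e+06 Pa


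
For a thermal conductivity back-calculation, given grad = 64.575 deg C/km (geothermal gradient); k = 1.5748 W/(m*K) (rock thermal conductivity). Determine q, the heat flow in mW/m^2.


q = k * grad / 1000
q = 1.5748 * 64.575 / 1000
q = 0.1016927 W/m^2
Convert: 0.1016927 W/m^2 * 1000.0 = 101.69 mW/m^2
q = 101.69 mW/m^2


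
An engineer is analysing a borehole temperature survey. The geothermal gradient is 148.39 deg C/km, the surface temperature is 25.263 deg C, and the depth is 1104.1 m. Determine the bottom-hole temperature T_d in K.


T_d = T_surf + grad * d / 1000
T_d = 25.263 + 148.39 * 1104.1 / 1000
T_d = 189.1004 deg C
Convert to K: 189.1004 + 273.15 = 462.25 K
T_d = 462.25 K


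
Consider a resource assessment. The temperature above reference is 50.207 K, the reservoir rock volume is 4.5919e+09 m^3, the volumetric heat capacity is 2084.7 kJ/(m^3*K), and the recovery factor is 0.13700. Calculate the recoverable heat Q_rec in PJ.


Step 1: Q_s = Vr*rhoc*dT/1e12 = 4.5919e+09*2084.7*50.207/1e12 = 480.6183 PJ
Step 2: Q_rec = Q_s * RF = 480.6183 * 0.137 = 65.845 PJ
Q_rec = 65.845 PJ


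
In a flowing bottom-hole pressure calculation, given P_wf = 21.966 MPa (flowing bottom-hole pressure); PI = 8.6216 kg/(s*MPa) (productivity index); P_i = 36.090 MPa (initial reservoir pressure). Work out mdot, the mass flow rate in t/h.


mdot = (P_i - P_wf) * PI
mdot = (36.090 - 21.966) * 8.6216
mdot = 121.7715 kg/s
Convert: 121.7715 kg/s * 3.6 = 438.38 t/h
mdot = 438.38 t/h


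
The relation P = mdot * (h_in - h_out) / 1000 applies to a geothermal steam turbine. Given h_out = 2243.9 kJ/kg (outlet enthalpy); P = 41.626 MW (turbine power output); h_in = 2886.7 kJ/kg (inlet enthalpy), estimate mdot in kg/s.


mdot = P * 1000 / (h_in - h_out)
mdot = 41.626 * 1000 / (2886.7 - 2243.9)
mdot = 64.757 kg/s


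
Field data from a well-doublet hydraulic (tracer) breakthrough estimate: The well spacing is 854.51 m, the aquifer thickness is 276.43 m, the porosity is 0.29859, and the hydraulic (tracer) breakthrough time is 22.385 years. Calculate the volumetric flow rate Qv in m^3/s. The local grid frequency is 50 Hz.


Qv = pi*hr*phi*L^2 / (3*t_bt*365.25*86400)
Qv = pi*276.43*0.29859*854.51^2 / (3*22.385*365.25*86400)
Qv = 0.089343 m^3/s


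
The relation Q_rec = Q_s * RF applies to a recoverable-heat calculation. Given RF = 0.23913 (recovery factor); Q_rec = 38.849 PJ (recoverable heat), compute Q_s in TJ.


Q_s = Q_rec / RF
Q_s = 38.849 / 0.23913
Q_s = 162.4597 PJ
Convert: 162.4597 PJ * 1000.0 = 1.6246e+05 TJ
Q_s = 1.6246e+05 TJ


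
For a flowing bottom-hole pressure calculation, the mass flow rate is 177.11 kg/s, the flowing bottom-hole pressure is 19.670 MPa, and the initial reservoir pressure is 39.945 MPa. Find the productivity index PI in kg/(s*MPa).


PI = mdot / (P_i - P_wf)
PI = 177.11 / (39.945 - 19.670)
PI = 8.7354 kg/(s*MPa)


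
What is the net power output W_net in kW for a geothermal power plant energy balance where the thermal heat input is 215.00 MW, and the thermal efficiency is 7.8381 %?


W_net = eta / 100 * Q_in
W_net = 7.8381 / 100 * 215.00
W_net = 16.85191 MW
Convert: 16.85191 MW * 1000.0 = 16852 kW
W_net = 16852 kW


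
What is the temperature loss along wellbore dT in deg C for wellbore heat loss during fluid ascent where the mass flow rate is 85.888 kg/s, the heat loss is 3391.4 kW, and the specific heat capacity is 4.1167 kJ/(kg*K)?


dT = Q_loss / (mdot * cp)
dT = 3391.4 / (85.888 * 4.1167)
dT = 9.591738 K
Convert (temperature difference, 1 K = 1 deg C): 9.591738 K = 9.591738 deg C
dT = 9.5917 deg C


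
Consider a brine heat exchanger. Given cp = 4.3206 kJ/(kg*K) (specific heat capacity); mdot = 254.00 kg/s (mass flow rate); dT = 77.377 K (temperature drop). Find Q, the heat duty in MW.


Q = mdot * cp * dT / 1000
Q = 254.00 * 4.3206 * 77.377 / 1000
Q = 84.916 MW


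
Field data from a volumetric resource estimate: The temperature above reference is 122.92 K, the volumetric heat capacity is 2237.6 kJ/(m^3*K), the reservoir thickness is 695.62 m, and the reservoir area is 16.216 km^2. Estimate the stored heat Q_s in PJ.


Step 1: Vr = A*1e6*hr = 16.216*1e6*695.62 = 1.128017e+10 m^3
Step 2: Q_s = Vr*rhoc*dT/1e12 = 1.128017e+10*2237.6*122.92/1e12 = 3102.6 PJ
Q_s = 3102.6 PJ


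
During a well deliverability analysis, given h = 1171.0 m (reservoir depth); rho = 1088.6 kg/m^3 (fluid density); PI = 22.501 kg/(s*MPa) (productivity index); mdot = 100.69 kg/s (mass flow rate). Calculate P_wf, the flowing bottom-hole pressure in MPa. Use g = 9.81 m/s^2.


Step 1: P_i = rho*g*h/1e6 = 1088.6*9.81*1171.0/1e6 = 12.50530 MPa
Step 2: P_wf = P_i - mdot/PI = 12.50530 - 100.69/22.501 = 8.0304 MPa
P_wf = 8.0304 MPa


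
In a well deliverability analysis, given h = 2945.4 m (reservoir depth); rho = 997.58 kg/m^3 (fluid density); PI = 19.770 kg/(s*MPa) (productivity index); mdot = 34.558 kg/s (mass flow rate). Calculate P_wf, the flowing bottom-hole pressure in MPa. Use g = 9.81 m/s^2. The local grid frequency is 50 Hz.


Step 1: P_i = rho*g*h/1e6 = 997.58*9.81*2945.4/1e6 = 28.82445 MPa
Step 2: P_wf = P_i - mdot/PI = 28.82445 - 34.558/19.77 = 27.076 MPa
P_wf = 27.076 MPa


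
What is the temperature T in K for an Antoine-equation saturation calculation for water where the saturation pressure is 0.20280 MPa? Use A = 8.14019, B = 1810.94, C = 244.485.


T = B / (A - log10(P_sat * 760 / 0.101325)) - C
T = 1810.94 / (8.14019 - log10(0.20280 * 760 / 0.101325)) - 244.485
T = 120.7693 deg C
Convert to K: 120.7693 + 273.15 = 393.92 K
T = 393.92 K


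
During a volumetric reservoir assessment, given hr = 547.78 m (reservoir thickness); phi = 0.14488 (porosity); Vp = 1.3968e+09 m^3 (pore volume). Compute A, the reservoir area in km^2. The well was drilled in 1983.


A = Vp / (1e6 * hr * phi)
A = 1.3968e+09 / (1e6 * 547.78 * 0.14488)
A = 17.600 km^2


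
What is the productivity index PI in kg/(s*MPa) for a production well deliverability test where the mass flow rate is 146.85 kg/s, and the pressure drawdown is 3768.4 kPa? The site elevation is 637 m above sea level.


PI = mdot * 1000 / dP
PI = 146.85 * 1000 / 3768.4
PI = 38.969 kg/(s*MPa)


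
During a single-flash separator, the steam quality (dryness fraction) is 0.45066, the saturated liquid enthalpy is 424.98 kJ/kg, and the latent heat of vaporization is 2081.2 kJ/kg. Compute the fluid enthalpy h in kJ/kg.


h = hf + x * hfg
h = 424.98 + 0.45066 * 2081.2
h = 1362.9 kJ/kg


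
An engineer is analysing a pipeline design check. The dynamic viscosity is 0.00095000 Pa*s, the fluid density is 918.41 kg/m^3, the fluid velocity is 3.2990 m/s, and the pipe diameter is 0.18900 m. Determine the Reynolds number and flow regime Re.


Step 1: Re = rho*vel*D/mu = 918.41*3.299*0.189/0.00095 = 6.0278e+05
Step 2: Re = 6.0278e+05 > 4000, so flow is turbulent.
Re = 6.0278e+05 (turbulent)


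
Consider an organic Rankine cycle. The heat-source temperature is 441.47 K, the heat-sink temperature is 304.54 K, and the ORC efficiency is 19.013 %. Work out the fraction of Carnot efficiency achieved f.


f = (eta_orc/100) / (1 - Tc/Th)
f = (19.013/100) / (1 - 304.54/441.47)
f = 0.61299


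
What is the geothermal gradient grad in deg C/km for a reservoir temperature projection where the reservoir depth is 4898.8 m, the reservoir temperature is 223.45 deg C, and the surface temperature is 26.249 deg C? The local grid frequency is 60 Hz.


grad = (T_res - T_surf) / d * 1000
grad = (223.45 - 26.249) / 4898.8 * 1000
grad = 40.255 deg C/km
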